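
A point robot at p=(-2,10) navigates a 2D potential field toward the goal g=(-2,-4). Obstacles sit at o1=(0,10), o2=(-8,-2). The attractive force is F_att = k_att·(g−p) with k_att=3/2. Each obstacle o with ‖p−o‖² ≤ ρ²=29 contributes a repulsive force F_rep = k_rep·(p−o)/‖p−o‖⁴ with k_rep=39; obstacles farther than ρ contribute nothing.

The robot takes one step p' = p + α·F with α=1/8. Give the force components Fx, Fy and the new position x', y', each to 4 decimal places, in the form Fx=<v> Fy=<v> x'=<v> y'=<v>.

Fx=-4.8750 Fy=-21.0000 x'=-2.6094 y'=7.3750

F_att = 3/2·(g−p) = 3/2·(0,-14) = (0.0000,-21.0000)
o1: d²=4 ≤ ρ²=29; F_rep = 39·(-2,0)/4² = (-4.8750,0.0000)
o2: d²=180 > ρ²=29 → inactive
F = F_att + ΣF_rep = (-4.8750,-21.0000)
p' = p + 1/8·F = (-2.6094,7.3750)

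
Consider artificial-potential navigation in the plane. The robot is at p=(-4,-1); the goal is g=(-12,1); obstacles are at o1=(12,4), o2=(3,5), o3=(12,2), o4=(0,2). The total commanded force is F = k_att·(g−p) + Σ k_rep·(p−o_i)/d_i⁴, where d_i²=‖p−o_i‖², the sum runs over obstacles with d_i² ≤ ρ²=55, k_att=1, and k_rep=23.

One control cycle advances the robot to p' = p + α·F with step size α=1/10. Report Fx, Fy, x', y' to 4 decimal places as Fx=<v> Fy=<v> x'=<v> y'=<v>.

F_att = 1·(g−p) = 1·(-8,2) = (-8.0000,2.0000)
o1: d²=281 > ρ²=55 → inactive
o2: d²=85 > ρ²=55 → inactive
o3: d²=265 > ρ²=55 → inactive
o4: d²=25 ≤ ρ²=55; F_rep = 23·(-4,-3)/25² = (-0.1472,-0.1104)
F = F_att + ΣF_rep = (-8.1472,1.8896)
p' = p + 1/10·F = (-4.8147,-0.8110)

Fx=-8.1472 Fy=1.8896 x'=-4.8147 y'=-0.8110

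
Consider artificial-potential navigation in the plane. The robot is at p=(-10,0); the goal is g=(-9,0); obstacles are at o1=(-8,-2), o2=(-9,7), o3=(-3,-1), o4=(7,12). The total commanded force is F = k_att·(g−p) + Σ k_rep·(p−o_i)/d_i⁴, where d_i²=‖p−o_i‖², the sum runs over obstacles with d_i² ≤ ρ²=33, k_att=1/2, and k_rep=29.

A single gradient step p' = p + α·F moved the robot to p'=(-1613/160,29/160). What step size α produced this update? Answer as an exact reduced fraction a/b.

F_att = 1/2·(g−p) = 1/2·(1,0) = (0.5000,0.0000)
o1: d²=8 ≤ ρ²=33; F_rep = 29·(-2,2)/8² = (-0.9062,0.9062)
o2: d²=50 > ρ²=33 → inactive
o3: d²=50 > ρ²=33 → inactive
o4: d²=433 > ρ²=33 → inactive
F = F_att + ΣF_rep = (-0.4062,0.9062)
Δp = p'−p = (-0.0813,0.1812); α = Δx/Fx = (-13/160) / (-13/32) = 1/5
check: Δy/Fy = (29/160) / (29/32) = 1/5 ✓

α = 1/5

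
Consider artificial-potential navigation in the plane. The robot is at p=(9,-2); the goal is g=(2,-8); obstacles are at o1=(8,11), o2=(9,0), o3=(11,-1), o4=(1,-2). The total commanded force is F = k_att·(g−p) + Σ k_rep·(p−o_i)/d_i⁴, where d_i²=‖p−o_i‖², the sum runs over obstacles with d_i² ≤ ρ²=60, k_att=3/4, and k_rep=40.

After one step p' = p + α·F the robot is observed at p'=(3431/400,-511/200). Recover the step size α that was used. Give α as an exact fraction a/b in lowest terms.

α = 1/20

F_att = 3/4·(g−p) = 3/4·(-7,-6) = (-5.2500,-4.5000)
o1: d²=170 > ρ²=60 → inactive
o2: d²=4 ≤ ρ²=60; F_rep = 40·(0,-2)/4² = (0.0000,-5.0000)
o3: d²=5 ≤ ρ²=60; F_rep = 40·(-2,-1)/5² = (-3.2000,-1.6000)
o4: d²=64 > ρ²=60 → inactive
F = F_att + ΣF_rep = (-8.4500,-11.1000)
Δp = p'−p = (-0.4225,-0.5550); α = Δx/Fx = (-169/400) / (-169/20) = 1/20
check: Δy/Fy = (-111/200) / (-111/10) = 1/20 ✓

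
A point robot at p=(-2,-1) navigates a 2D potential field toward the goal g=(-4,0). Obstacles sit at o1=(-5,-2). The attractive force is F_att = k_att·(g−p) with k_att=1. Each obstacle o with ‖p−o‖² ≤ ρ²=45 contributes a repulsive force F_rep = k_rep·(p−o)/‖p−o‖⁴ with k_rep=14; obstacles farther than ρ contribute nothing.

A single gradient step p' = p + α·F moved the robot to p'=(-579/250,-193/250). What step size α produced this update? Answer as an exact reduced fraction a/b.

F_att = 1·(g−p) = 1·(-2,1) = (-2.0000,1.0000)
o1: d²=10 ≤ ρ²=45; F_rep = 14·(3,1)/10² = (0.4200,0.1400)
F = F_att + ΣF_rep = (-1.5800,1.1400)
Δp = p'−p = (-0.3160,0.2280); α = Δx/Fx = (-79/250) / (-79/50) = 1/5
check: Δy/Fy = (57/250) / (57/50) = 1/5 ✓

α = 1/5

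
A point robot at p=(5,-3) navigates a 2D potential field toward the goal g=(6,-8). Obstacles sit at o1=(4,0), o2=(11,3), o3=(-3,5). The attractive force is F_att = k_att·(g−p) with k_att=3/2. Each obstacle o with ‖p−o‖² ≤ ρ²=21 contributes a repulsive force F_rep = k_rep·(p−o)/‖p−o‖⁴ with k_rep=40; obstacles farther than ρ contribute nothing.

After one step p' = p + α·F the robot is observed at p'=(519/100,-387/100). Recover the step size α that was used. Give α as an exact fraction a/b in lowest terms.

α = 1/10

F_att = 3/2·(g−p) = 3/2·(1,-5) = (1.5000,-7.5000)
o1: d²=10 ≤ ρ²=21; F_rep = 40·(1,-3)/10² = (0.4000,-1.2000)
o2: d²=72 > ρ²=21 → inactive
o3: d²=128 > ρ²=21 → inactive
F = F_att + ΣF_rep = (1.9000,-8.7000)
Δp = p'−p = (0.1900,-0.8700); α = Δx/Fx = (19/100) / (19/10) = 1/10
check: Δy/Fy = (-87/100) / (-87/10) = 1/10 ✓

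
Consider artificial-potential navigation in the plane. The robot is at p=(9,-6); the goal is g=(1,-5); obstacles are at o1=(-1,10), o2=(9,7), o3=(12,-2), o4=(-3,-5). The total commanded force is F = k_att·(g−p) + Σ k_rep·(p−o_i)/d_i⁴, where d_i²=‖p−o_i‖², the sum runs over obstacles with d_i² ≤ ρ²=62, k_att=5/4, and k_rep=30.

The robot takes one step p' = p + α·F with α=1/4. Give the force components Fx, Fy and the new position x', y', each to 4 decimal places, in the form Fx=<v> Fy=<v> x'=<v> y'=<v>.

F_att = 5/4·(g−p) = 5/4·(-8,1) = (-10.0000,1.2500)
o1: d²=356 > ρ²=62 → inactive
o2: d²=169 > ρ²=62 → inactive
o3: d²=25 ≤ ρ²=62; F_rep = 30·(-3,-4)/25² = (-0.1440,-0.1920)
o4: d²=145 > ρ²=62 → inactive
F = F_att + ΣF_rep = (-10.1440,1.0580)
p' = p + 1/4·F = (6.4640,-5.7355)

Fx=-10.1440 Fy=1.0580 x'=6.4640 y'=-5.7355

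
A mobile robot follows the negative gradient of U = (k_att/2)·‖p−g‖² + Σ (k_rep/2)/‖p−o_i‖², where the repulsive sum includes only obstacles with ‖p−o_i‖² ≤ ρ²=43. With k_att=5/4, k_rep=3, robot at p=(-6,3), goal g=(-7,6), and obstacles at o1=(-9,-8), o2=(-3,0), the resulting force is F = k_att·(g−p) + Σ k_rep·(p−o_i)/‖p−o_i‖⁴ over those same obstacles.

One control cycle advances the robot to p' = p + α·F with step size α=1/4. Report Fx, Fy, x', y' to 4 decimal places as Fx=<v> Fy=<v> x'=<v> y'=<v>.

F_att = 5/4·(g−p) = 5/4·(-1,3) = (-1.2500,3.7500)
o1: d²=130 > ρ²=43 → inactive
o2: d²=18 ≤ ρ²=43; F_rep = 3·(-3,3)/18² = (-0.0278,0.0278)
F = F_att + ΣF_rep = (-1.2778,3.7778)
p' = p + 1/4·F = (-6.3194,3.9444)

Fx=-1.2778 Fy=3.7778 x'=-6.3194 y'=3.9444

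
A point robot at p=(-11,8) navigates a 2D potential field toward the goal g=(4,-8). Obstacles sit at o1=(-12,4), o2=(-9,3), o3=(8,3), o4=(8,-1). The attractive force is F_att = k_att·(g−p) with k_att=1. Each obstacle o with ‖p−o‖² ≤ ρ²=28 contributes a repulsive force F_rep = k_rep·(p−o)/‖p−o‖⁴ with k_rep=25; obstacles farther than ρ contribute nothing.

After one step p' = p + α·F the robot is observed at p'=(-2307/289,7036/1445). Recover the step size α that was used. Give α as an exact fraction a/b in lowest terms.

F_att = 1·(g−p) = 1·(15,-16) = (15.0000,-16.0000)
o1: d²=17 ≤ ρ²=28; F_rep = 25·(1,4)/17² = (0.0865,0.3460)
o2: d²=29 > ρ²=28 → inactive
o3: d²=386 > ρ²=28 → inactive
o4: d²=442 > ρ²=28 → inactive
F = F_att + ΣF_rep = (15.0865,-15.6540)
Δp = p'−p = (3.0173,-3.1308); α = Δx/Fx = (872/289) / (4360/289) = 1/5
check: Δy/Fy = (-4524/1445) / (-4524/289) = 1/5 ✓

α = 1/5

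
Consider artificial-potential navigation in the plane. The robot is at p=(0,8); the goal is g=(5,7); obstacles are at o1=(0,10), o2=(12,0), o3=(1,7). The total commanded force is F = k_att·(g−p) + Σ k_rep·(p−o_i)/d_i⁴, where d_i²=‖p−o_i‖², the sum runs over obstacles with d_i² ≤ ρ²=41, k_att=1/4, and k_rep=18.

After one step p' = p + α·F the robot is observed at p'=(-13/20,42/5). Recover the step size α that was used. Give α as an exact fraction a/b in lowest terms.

F_att = 1/4·(g−p) = 1/4·(5,-1) = (1.2500,-0.2500)
o1: d²=4 ≤ ρ²=41; F_rep = 18·(0,-2)/4² = (0.0000,-2.2500)
o2: d²=208 > ρ²=41 → inactive
o3: d²=2 ≤ ρ²=41; F_rep = 18·(-1,1)/2² = (-4.5000,4.5000)
F = F_att + ΣF_rep = (-3.2500,2.0000)
Δp = p'−p = (-0.6500,0.4000); α = Δx/Fx = (-13/20) / (-13/4) = 1/5
check: Δy/Fy = (2/5) / (2) = 1/5 ✓

α = 1/5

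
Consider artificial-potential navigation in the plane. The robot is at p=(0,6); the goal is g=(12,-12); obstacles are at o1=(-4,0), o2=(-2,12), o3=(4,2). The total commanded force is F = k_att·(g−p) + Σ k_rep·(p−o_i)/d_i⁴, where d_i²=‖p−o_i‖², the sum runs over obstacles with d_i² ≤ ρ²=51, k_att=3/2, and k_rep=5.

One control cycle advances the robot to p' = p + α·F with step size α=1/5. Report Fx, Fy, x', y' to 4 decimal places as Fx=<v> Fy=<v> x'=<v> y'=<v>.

Fx=17.9867 Fy=-26.9992 x'=3.5973 y'=0.6002

F_att = 3/2·(g−p) = 3/2·(12,-18) = (18.0000,-27.0000)
o1: d²=52 > ρ²=51 → inactive
o2: d²=40 ≤ ρ²=51; F_rep = 5·(2,-6)/40² = (0.0063,-0.0187)
o3: d²=32 ≤ ρ²=51; F_rep = 5·(-4,4)/32² = (-0.0195,0.0195)
F = F_att + ΣF_rep = (17.9867,-26.9992)
p' = p + 1/5·F = (3.5973,0.6002)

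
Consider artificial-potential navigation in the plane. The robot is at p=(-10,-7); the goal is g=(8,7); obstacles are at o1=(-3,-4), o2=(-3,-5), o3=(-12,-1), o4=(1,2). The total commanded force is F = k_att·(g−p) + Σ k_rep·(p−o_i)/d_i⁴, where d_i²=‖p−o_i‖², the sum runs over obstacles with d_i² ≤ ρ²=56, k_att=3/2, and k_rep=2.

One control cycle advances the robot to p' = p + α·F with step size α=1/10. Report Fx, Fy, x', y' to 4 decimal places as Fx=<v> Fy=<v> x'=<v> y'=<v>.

Fx=26.9975 Fy=20.9911 x'=-7.3002 y'=-4.9009

F_att = 3/2·(g−p) = 3/2·(18,14) = (27.0000,21.0000)
o1: d²=58 > ρ²=56 → inactive
o2: d²=53 ≤ ρ²=56; F_rep = 2·(-7,-2)/53² = (-0.0050,-0.0014)
o3: d²=40 ≤ ρ²=56; F_rep = 2·(2,-6)/40² = (0.0025,-0.0075)
o4: d²=202 > ρ²=56 → inactive
F = F_att + ΣF_rep = (26.9975,20.9911)
p' = p + 1/10·F = (-7.3002,-4.9009)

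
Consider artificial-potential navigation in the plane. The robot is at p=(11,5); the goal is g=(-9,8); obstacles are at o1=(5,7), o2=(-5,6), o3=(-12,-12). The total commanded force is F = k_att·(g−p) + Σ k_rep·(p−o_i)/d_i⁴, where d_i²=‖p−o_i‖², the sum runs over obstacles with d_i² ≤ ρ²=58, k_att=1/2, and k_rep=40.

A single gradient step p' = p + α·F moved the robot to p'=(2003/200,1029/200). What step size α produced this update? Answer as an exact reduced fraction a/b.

α = 1/10

F_att = 1/2·(g−p) = 1/2·(-20,3) = (-10.0000,1.5000)
o1: d²=40 ≤ ρ²=58; F_rep = 40·(6,-2)/40² = (0.1500,-0.0500)
o2: d²=257 > ρ²=58 → inactive
o3: d²=818 > ρ²=58 → inactive
F = F_att + ΣF_rep = (-9.8500,1.4500)
Δp = p'−p = (-0.9850,0.1450); α = Δx/Fx = (-197/200) / (-197/20) = 1/10
check: Δy/Fy = (29/200) / (29/20) = 1/10 ✓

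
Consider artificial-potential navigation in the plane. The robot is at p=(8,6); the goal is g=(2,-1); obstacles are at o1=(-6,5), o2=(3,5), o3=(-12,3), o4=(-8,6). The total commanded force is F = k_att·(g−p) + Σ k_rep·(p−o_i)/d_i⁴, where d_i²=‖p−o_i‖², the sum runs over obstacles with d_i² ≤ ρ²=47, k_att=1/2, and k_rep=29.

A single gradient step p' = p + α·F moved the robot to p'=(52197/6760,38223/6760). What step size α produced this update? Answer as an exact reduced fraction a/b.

α = 1/10

F_att = 1/2·(g−p) = 1/2·(-6,-7) = (-3.0000,-3.5000)
o1: d²=197 > ρ²=47 → inactive
o2: d²=26 ≤ ρ²=47; F_rep = 29·(5,1)/26² = (0.2145,0.0429)
o3: d²=409 > ρ²=47 → inactive
o4: d²=256 > ρ²=47 → inactive
F = F_att + ΣF_rep = (-2.7855,-3.4571)
Δp = p'−p = (-0.2786,-0.3457); α = Δx/Fx = (-1883/6760) / (-1883/676) = 1/10
check: Δy/Fy = (-2337/6760) / (-2337/676) = 1/10 ✓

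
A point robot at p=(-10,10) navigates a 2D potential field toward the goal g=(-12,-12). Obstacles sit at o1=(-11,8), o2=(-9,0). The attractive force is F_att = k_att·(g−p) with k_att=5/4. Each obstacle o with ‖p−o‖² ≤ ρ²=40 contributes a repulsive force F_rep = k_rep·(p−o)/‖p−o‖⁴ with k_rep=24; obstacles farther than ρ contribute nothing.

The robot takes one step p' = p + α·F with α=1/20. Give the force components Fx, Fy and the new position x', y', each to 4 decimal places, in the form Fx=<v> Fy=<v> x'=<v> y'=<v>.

Fx=-1.5400 Fy=-25.5800 x'=-10.0770 y'=8.7210

F_att = 5/4·(g−p) = 5/4·(-2,-22) = (-2.5000,-27.5000)
o1: d²=5 ≤ ρ²=40; F_rep = 24·(1,2)/5² = (0.9600,1.9200)
o2: d²=101 > ρ²=40 → inactive
F = F_att + ΣF_rep = (-1.5400,-25.5800)
p' = p + 1/20·F = (-10.0770,8.7210)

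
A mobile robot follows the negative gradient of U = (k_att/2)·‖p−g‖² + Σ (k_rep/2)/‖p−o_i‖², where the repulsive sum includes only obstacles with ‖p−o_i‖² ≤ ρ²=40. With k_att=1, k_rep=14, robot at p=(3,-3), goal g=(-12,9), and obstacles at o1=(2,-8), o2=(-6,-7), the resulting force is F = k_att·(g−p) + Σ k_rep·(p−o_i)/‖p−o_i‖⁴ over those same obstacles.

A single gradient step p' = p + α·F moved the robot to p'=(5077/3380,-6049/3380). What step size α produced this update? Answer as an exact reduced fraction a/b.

α = 1/10

F_att = 1·(g−p) = 1·(-15,12) = (-15.0000,12.0000)
o1: d²=26 ≤ ρ²=40; F_rep = 14·(1,5)/26² = (0.0207,0.1036)
o2: d²=97 > ρ²=40 → inactive
F = F_att + ΣF_rep = (-14.9793,12.1036)
Δp = p'−p = (-1.4979,1.2104); α = Δx/Fx = (-5063/3380) / (-5063/338) = 1/10
check: Δy/Fy = (4091/3380) / (4091/338) = 1/10 ✓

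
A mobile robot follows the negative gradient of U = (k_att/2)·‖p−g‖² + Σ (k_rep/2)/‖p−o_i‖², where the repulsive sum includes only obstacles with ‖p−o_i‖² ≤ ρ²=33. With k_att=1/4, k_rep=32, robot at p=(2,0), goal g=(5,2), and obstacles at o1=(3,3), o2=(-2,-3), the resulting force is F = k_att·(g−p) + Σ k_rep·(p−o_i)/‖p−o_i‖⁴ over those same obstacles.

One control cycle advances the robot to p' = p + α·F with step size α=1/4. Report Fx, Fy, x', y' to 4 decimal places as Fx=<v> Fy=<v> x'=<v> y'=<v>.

Fx=0.6348 Fy=-0.3064 x'=2.1587 y'=-0.0766

F_att = 1/4·(g−p) = 1/4·(3,2) = (0.7500,0.5000)
o1: d²=10 ≤ ρ²=33; F_rep = 32·(-1,-3)/10² = (-0.3200,-0.9600)
o2: d²=25 ≤ ρ²=33; F_rep = 32·(4,3)/25² = (0.2048,0.1536)
F = F_att + ΣF_rep = (0.6348,-0.3064)
p' = p + 1/4·F = (2.1587,-0.0766)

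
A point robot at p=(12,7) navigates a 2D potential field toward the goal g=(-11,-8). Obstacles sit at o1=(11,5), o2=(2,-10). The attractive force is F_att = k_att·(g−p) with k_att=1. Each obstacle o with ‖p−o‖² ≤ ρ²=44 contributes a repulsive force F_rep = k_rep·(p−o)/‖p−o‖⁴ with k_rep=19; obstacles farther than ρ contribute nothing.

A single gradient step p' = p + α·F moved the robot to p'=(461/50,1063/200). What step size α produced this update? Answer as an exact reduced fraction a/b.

α = 1/8

F_att = 1·(g−p) = 1·(-23,-15) = (-23.0000,-15.0000)
o1: d²=5 ≤ ρ²=44; F_rep = 19·(1,2)/5² = (0.7600,1.5200)
o2: d²=389 > ρ²=44 → inactive
F = F_att + ΣF_rep = (-22.2400,-13.4800)
Δp = p'−p = (-2.7800,-1.6850); α = Δx/Fx = (-139/50) / (-556/25) = 1/8
check: Δy/Fy = (-337/200) / (-337/25) = 1/8 ✓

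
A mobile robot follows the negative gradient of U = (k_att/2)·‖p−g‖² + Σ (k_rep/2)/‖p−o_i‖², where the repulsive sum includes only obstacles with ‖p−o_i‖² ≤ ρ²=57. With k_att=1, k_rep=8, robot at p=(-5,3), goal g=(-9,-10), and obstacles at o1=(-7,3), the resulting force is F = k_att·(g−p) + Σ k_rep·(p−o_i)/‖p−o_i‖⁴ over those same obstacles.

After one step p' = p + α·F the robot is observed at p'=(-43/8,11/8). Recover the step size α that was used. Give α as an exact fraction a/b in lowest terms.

F_att = 1·(g−p) = 1·(-4,-13) = (-4.0000,-13.0000)
o1: d²=4 ≤ ρ²=57; F_rep = 8·(2,0)/4² = (1.0000,0.0000)
F = F_att + ΣF_rep = (-3.0000,-13.0000)
Δp = p'−p = (-0.3750,-1.6250); α = Δx/Fx = (-3/8) / (-3) = 1/8
check: Δy/Fy = (-13/8) / (-13) = 1/8 ✓

α = 1/8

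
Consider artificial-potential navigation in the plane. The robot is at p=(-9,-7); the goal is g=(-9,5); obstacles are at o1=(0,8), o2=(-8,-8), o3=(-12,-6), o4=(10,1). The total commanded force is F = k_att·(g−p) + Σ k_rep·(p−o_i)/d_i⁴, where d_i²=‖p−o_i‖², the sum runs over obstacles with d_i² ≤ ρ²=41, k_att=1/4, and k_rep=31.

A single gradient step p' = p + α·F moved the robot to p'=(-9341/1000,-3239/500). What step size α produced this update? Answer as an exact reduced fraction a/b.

F_att = 1/4·(g−p) = 1/4·(0,12) = (0.0000,3.0000)
o1: d²=306 > ρ²=41 → inactive
o2: d²=2 ≤ ρ²=41; F_rep = 31·(-1,1)/2² = (-7.7500,7.7500)
o3: d²=10 ≤ ρ²=41; F_rep = 31·(3,-1)/10² = (0.9300,-0.3100)
o4: d²=425 > ρ²=41 → inactive
F = F_att + ΣF_rep = (-6.8200,10.4400)
Δp = p'−p = (-0.3410,0.5220); α = Δx/Fx = (-341/1000) / (-341/50) = 1/20
check: Δy/Fy = (261/500) / (261/25) = 1/20 ✓

α = 1/20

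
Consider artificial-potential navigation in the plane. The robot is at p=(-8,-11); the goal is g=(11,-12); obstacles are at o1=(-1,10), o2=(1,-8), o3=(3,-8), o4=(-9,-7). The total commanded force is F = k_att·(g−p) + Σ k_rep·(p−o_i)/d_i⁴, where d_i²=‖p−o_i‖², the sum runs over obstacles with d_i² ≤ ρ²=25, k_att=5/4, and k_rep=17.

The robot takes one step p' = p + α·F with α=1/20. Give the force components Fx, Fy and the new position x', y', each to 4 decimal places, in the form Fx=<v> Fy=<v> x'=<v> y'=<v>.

F_att = 5/4·(g−p) = 5/4·(19,-1) = (23.7500,-1.2500)
o1: d²=490 > ρ²=25 → inactive
o2: d²=90 > ρ²=25 → inactive
o3: d²=130 > ρ²=25 → inactive
o4: d²=17 ≤ ρ²=25; F_rep = 17·(1,-4)/17² = (0.0588,-0.2353)
F = F_att + ΣF_rep = (23.8088,-1.4853)
p' = p + 1/20·F = (-6.8096,-11.0743)

Fx=23.8088 Fy=-1.4853 x'=-6.8096 y'=-11.0743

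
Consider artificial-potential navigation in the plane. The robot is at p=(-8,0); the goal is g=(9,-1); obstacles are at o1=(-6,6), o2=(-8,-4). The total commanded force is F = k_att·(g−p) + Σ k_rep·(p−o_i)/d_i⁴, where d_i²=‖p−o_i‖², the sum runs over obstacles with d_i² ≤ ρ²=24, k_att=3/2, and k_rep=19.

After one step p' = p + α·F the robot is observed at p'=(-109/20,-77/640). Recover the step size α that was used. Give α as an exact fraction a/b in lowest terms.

α = 1/10

F_att = 3/2·(g−p) = 3/2·(17,-1) = (25.5000,-1.5000)
o1: d²=40 > ρ²=24 → inactive
o2: d²=16 ≤ ρ²=24; F_rep = 19·(0,4)/16² = (0.0000,0.2969)
F = F_att + ΣF_rep = (25.5000,-1.2031)
Δp = p'−p = (2.5500,-0.1203); α = Δx/Fx = (51/20) / (51/2) = 1/10
check: Δy/Fy = (-77/640) / (-77/64) = 1/10 ✓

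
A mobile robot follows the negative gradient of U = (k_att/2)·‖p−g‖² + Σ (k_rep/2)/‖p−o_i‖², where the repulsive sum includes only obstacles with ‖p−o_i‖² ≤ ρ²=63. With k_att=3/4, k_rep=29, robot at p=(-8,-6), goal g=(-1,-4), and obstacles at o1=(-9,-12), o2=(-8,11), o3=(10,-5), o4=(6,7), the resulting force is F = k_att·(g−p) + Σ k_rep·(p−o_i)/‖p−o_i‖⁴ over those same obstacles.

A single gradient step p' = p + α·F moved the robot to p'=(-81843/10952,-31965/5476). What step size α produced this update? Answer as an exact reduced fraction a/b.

F_att = 3/4·(g−p) = 3/4·(7,2) = (5.2500,1.5000)
o1: d²=37 ≤ ρ²=63; F_rep = 29·(1,6)/37² = (0.0212,0.1271)
o2: d²=289 > ρ²=63 → inactive
o3: d²=325 > ρ²=63 → inactive
o4: d²=365 > ρ²=63 → inactive
F = F_att + ΣF_rep = (5.2712,1.6271)
Δp = p'−p = (0.5271,0.1627); α = Δx/Fx = (5773/10952) / (28865/5476) = 1/10
check: Δy/Fy = (891/5476) / (4455/2738) = 1/10 ✓

α = 1/10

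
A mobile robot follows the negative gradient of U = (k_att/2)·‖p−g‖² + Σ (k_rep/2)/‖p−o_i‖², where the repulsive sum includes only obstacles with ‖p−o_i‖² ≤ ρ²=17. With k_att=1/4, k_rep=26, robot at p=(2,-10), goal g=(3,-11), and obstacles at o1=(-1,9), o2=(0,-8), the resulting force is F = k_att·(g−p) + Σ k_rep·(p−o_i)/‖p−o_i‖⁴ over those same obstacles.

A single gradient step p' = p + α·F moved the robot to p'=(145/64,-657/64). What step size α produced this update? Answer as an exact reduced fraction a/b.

F_att = 1/4·(g−p) = 1/4·(1,-1) = (0.2500,-0.2500)
o1: d²=370 > ρ²=17 → inactive
o2: d²=8 ≤ ρ²=17; F_rep = 26·(2,-2)/8² = (0.8125,-0.8125)
F = F_att + ΣF_rep = (1.0625,-1.0625)
Δp = p'−p = (0.2656,-0.2656); α = Δx/Fx = (17/64) / (17/16) = 1/4
check: Δy/Fy = (-17/64) / (-17/16) = 1/4 ✓

α = 1/4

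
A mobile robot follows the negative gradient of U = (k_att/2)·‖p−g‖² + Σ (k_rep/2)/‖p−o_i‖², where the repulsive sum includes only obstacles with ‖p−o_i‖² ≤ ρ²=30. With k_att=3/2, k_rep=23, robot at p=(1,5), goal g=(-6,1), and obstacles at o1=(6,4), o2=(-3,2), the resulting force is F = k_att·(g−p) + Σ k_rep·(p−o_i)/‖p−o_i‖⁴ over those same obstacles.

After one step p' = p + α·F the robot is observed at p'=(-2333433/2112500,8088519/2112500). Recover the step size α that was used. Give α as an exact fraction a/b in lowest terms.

α = 1/5

F_att = 3/2·(g−p) = 3/2·(-7,-4) = (-10.5000,-6.0000)
o1: d²=26 ≤ ρ²=30; F_rep = 23·(-5,1)/26² = (-0.1701,0.0340)
o2: d²=25 ≤ ρ²=30; F_rep = 23·(4,3)/25² = (0.1472,0.1104)
F = F_att + ΣF_rep = (-10.5229,-5.8556)
Δp = p'−p = (-2.1046,-1.1711); α = Δx/Fx = (-4445933/2112500) / (-4445933/422500) = 1/5
check: Δy/Fy = (-2473981/2112500) / (-2473981/422500) = 1/5 ✓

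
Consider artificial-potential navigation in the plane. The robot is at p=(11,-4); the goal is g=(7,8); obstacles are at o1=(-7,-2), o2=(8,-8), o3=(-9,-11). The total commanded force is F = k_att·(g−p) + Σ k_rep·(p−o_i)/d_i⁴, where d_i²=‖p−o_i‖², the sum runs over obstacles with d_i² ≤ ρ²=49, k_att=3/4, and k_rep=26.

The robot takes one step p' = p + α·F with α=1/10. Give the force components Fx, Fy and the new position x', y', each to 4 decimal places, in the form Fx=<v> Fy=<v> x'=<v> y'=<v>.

Fx=-2.8752 Fy=9.1664 x'=10.7125 y'=-3.0834

F_att = 3/4·(g−p) = 3/4·(-4,12) = (-3.0000,9.0000)
o1: d²=328 > ρ²=49 → inactive
o2: d²=25 ≤ ρ²=49; F_rep = 26·(3,4)/25² = (0.1248,0.1664)
o3: d²=449 > ρ²=49 → inactive
F = F_att + ΣF_rep = (-2.8752,9.1664)
p' = p + 1/10·F = (10.7125,-3.0834)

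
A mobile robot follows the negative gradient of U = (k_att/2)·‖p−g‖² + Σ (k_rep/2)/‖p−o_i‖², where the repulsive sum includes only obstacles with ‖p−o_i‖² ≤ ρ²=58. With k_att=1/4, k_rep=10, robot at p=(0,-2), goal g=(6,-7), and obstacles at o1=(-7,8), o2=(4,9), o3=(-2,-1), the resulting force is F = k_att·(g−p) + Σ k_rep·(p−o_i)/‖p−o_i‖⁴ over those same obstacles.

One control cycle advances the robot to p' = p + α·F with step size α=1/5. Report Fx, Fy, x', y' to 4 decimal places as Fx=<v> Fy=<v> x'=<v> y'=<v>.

Fx=2.3000 Fy=-1.6500 x'=0.4600 y'=-2.3300

F_att = 1/4·(g−p) = 1/4·(6,-5) = (1.5000,-1.2500)
o1: d²=149 > ρ²=58 → inactive
o2: d²=137 > ρ²=58 → inactive
o3: d²=5 ≤ ρ²=58; F_rep = 10·(2,-1)/5² = (0.8000,-0.4000)
F = F_att + ΣF_rep = (2.3000,-1.6500)
p' = p + 1/5·F = (0.4600,-2.3300)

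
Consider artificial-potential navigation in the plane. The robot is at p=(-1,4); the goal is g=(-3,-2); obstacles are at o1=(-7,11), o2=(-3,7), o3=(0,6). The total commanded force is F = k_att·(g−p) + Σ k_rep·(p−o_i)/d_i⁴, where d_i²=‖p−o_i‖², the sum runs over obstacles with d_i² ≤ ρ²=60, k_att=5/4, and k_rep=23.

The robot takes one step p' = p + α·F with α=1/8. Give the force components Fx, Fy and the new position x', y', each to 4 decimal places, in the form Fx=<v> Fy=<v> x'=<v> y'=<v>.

Fx=-3.1478 Fy=-9.7483 x'=-1.3935 y'=2.7815

F_att = 5/4·(g−p) = 5/4·(-2,-6) = (-2.5000,-7.5000)
o1: d²=85 > ρ²=60 → inactive
o2: d²=13 ≤ ρ²=60; F_rep = 23·(2,-3)/13² = (0.2722,-0.4083)
o3: d²=5 ≤ ρ²=60; F_rep = 23·(-1,-2)/5² = (-0.9200,-1.8400)
F = F_att + ΣF_rep = (-3.1478,-9.7483)
p' = p + 1/8·F = (-1.3935,2.7815)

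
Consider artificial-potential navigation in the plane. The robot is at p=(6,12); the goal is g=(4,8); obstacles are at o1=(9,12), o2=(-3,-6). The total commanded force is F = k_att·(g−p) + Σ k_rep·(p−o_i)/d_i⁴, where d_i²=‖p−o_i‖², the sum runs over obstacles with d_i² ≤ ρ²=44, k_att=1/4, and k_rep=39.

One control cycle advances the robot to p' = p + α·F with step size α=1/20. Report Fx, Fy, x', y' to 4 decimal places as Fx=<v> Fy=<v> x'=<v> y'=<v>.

Fx=-1.9444 Fy=-1.0000 x'=5.9028 y'=11.9500

F_att = 1/4·(g−p) = 1/4·(-2,-4) = (-0.5000,-1.0000)
o1: d²=9 ≤ ρ²=44; F_rep = 39·(-3,0)/9² = (-1.4444,0.0000)
o2: d²=405 > ρ²=44 → inactive
F = F_att + ΣF_rep = (-1.9444,-1.0000)
p' = p + 1/20·F = (5.9028,11.9500)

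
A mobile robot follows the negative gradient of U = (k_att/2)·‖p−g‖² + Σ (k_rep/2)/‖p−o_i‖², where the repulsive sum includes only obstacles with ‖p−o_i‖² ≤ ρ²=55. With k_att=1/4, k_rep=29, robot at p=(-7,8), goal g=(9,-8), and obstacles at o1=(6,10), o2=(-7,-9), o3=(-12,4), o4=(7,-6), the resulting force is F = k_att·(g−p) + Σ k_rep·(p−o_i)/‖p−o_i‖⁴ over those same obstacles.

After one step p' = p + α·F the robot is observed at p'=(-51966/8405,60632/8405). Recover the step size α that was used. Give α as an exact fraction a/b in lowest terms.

F_att = 1/4·(g−p) = 1/4·(16,-16) = (4.0000,-4.0000)
o1: d²=173 > ρ²=55 → inactive
o2: d²=289 > ρ²=55 → inactive
o3: d²=41 ≤ ρ²=55; F_rep = 29·(5,4)/41² = (0.0863,0.0690)
o4: d²=392 > ρ²=55 → inactive
F = F_att + ΣF_rep = (4.0863,-3.9310)
Δp = p'−p = (0.8173,-0.7862); α = Δx/Fx = (6869/8405) / (6869/1681) = 1/5
check: Δy/Fy = (-6608/8405) / (-6608/1681) = 1/5 ✓

α = 1/5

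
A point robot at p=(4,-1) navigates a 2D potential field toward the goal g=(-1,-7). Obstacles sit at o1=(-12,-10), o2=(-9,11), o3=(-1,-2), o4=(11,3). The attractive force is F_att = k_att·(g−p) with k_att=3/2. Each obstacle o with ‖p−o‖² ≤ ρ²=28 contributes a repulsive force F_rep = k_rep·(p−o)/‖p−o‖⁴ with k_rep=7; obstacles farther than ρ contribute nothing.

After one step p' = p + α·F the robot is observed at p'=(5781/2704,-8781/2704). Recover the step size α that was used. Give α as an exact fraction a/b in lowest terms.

F_att = 3/2·(g−p) = 3/2·(-5,-6) = (-7.5000,-9.0000)
o1: d²=337 > ρ²=28 → inactive
o2: d²=313 > ρ²=28 → inactive
o3: d²=26 ≤ ρ²=28; F_rep = 7·(5,1)/26² = (0.0518,0.0104)
o4: d²=65 > ρ²=28 → inactive
F = F_att + ΣF_rep = (-7.4482,-8.9896)
Δp = p'−p = (-1.8621,-2.2474); α = Δx/Fx = (-5035/2704) / (-5035/676) = 1/4
check: Δy/Fy = (-6077/2704) / (-6077/676) = 1/4 ✓

α = 1/4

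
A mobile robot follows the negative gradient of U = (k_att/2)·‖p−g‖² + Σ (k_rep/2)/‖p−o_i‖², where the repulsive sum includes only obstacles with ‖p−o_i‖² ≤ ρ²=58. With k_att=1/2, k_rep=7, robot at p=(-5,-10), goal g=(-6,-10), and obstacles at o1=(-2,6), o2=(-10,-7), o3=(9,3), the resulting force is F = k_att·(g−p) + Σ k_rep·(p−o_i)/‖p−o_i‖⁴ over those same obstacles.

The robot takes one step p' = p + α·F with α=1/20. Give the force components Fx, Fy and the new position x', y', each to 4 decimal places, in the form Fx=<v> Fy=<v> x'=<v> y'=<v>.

Fx=-0.4697 Fy=-0.0182 x'=-5.0235 y'=-10.0009

F_att = 1/2·(g−p) = 1/2·(-1,0) = (-0.5000,0.0000)
o1: d²=265 > ρ²=58 → inactive
o2: d²=34 ≤ ρ²=58; F_rep = 7·(5,-3)/34² = (0.0303,-0.0182)
o3: d²=365 > ρ²=58 → inactive
F = F_att + ΣF_rep = (-0.4697,-0.0182)
p' = p + 1/20·F = (-5.0235,-10.0009)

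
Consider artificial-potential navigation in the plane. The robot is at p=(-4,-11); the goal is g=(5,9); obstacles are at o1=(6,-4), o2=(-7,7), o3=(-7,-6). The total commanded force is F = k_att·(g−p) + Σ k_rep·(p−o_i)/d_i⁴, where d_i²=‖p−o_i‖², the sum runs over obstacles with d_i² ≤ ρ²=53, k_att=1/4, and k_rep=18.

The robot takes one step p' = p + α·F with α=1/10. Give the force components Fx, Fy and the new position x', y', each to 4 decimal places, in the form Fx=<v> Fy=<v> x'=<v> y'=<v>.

F_att = 1/4·(g−p) = 1/4·(9,20) = (2.2500,5.0000)
o1: d²=149 > ρ²=53 → inactive
o2: d²=333 > ρ²=53 → inactive
o3: d²=34 ≤ ρ²=53; F_rep = 18·(3,-5)/34² = (0.0467,-0.0779)
F = F_att + ΣF_rep = (2.2967,4.9221)
p' = p + 1/10·F = (-3.7703,-10.5078)

Fx=2.2967 Fy=4.9221 x'=-3.7703 y'=-10.5078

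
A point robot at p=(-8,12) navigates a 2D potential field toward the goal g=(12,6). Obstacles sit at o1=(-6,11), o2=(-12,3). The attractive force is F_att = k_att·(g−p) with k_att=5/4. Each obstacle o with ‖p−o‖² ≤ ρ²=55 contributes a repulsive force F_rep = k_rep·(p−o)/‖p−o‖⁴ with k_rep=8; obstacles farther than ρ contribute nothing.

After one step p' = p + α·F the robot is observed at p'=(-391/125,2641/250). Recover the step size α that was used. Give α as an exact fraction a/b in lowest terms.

F_att = 5/4·(g−p) = 5/4·(20,-6) = (25.0000,-7.5000)
o1: d²=5 ≤ ρ²=55; F_rep = 8·(-2,1)/5² = (-0.6400,0.3200)
o2: d²=97 > ρ²=55 → inactive
F = F_att + ΣF_rep = (24.3600,-7.1800)
Δp = p'−p = (4.8720,-1.4360); α = Δx/Fx = (609/125) / (609/25) = 1/5
check: Δy/Fy = (-359/250) / (-359/50) = 1/5 ✓

α = 1/5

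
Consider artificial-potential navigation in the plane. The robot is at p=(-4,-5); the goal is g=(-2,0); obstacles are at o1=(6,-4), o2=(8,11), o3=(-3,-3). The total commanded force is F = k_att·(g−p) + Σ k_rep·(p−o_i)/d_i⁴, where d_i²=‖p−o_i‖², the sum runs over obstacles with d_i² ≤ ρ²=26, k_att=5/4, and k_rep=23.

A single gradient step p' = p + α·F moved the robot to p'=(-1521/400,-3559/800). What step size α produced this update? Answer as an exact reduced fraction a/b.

α = 1/8

F_att = 5/4·(g−p) = 5/4·(2,5) = (2.5000,6.2500)
o1: d²=101 > ρ²=26 → inactive
o2: d²=400 > ρ²=26 → inactive
o3: d²=5 ≤ ρ²=26; F_rep = 23·(-1,-2)/5² = (-0.9200,-1.8400)
F = F_att + ΣF_rep = (1.5800,4.4100)
Δp = p'−p = (0.1975,0.5513); α = Δx/Fx = (79/400) / (79/50) = 1/8
check: Δy/Fy = (441/800) / (441/100) = 1/8 ✓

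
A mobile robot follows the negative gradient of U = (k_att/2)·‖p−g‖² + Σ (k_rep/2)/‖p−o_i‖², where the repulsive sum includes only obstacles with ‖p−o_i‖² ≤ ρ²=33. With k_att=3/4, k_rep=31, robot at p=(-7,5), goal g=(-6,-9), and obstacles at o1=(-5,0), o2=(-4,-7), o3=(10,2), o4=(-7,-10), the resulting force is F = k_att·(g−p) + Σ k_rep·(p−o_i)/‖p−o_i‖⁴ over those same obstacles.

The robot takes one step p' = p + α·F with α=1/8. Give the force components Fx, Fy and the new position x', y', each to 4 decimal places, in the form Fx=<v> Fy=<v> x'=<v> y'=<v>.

Fx=0.6763 Fy=-10.3157 x'=-6.9155 y'=3.7105

F_att = 3/4·(g−p) = 3/4·(1,-14) = (0.7500,-10.5000)
o1: d²=29 ≤ ρ²=33; F_rep = 31·(-2,5)/29² = (-0.0737,0.1843)
o2: d²=153 > ρ²=33 → inactive
o3: d²=298 > ρ²=33 → inactive
o4: d²=225 > ρ²=33 → inactive
F = F_att + ΣF_rep = (0.6763,-10.3157)
p' = p + 1/8·F = (-6.9155,3.7105)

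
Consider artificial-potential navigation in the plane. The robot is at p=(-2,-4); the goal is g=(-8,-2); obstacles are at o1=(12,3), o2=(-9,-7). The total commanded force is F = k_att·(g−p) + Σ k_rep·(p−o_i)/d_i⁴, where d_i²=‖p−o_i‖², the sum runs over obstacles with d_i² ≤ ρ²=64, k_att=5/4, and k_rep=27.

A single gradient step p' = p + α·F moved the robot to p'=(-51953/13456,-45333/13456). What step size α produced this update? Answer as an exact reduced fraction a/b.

α = 1/4

F_att = 5/4·(g−p) = 5/4·(-6,2) = (-7.5000,2.5000)
o1: d²=245 > ρ²=64 → inactive
o2: d²=58 ≤ ρ²=64; F_rep = 27·(7,3)/58² = (0.0562,0.0241)
F = F_att + ΣF_rep = (-7.4438,2.5241)
Δp = p'−p = (-1.8610,0.6310); α = Δx/Fx = (-25041/13456) / (-25041/3364) = 1/4
check: Δy/Fy = (8491/13456) / (8491/3364) = 1/4 ✓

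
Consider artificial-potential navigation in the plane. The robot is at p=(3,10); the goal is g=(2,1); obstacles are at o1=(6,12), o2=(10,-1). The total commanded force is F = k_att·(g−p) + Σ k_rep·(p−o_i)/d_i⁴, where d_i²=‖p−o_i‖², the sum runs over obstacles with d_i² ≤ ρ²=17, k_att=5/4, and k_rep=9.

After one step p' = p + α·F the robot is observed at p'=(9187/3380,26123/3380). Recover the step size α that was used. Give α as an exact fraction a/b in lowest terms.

α = 1/5

F_att = 5/4·(g−p) = 5/4·(-1,-9) = (-1.2500,-11.2500)
o1: d²=13 ≤ ρ²=17; F_rep = 9·(-3,-2)/13² = (-0.1598,-0.1065)
o2: d²=170 > ρ²=17 → inactive
F = F_att + ΣF_rep = (-1.4098,-11.3565)
Δp = p'−p = (-0.2820,-2.2713); α = Δx/Fx = (-953/3380) / (-953/676) = 1/5
check: Δy/Fy = (-7677/3380) / (-7677/676) = 1/5 ✓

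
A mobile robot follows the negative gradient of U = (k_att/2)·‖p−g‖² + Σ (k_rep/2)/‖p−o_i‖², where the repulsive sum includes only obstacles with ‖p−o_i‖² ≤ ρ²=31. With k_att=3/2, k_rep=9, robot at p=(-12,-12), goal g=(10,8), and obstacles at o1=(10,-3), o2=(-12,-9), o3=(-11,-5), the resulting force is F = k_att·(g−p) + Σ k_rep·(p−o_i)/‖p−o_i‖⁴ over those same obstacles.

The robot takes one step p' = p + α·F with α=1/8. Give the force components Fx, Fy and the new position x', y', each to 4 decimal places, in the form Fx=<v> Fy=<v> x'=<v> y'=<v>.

F_att = 3/2·(g−p) = 3/2·(22,20) = (33.0000,30.0000)
o1: d²=565 > ρ²=31 → inactive
o2: d²=9 ≤ ρ²=31; F_rep = 9·(0,-3)/9² = (0.0000,-0.3333)
o3: d²=50 > ρ²=31 → inactive
F = F_att + ΣF_rep = (33.0000,29.6667)
p' = p + 1/8·F = (-7.8750,-8.2917)

Fx=33.0000 Fy=29.6667 x'=-7.8750 y'=-8.2917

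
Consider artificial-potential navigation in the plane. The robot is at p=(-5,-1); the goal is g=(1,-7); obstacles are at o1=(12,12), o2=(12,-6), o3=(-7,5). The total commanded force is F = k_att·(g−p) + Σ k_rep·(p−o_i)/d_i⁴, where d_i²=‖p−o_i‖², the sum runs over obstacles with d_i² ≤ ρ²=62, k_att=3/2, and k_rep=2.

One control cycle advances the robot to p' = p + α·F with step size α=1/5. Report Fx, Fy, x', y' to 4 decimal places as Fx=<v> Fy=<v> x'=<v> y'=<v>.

F_att = 3/2·(g−p) = 3/2·(6,-6) = (9.0000,-9.0000)
o1: d²=458 > ρ²=62 → inactive
o2: d²=314 > ρ²=62 → inactive
o3: d²=40 ≤ ρ²=62; F_rep = 2·(2,-6)/40² = (0.0025,-0.0075)
F = F_att + ΣF_rep = (9.0025,-9.0075)
p' = p + 1/5·F = (-3.1995,-2.8015)

Fx=9.0025 Fy=-9.0075 x'=-3.1995 y'=-2.8015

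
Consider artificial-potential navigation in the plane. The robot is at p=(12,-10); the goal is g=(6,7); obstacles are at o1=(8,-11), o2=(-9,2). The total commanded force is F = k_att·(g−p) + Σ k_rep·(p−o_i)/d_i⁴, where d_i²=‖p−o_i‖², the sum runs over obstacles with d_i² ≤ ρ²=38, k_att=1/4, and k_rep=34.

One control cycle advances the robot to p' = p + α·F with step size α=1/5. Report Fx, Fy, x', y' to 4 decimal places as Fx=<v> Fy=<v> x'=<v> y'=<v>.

F_att = 1/4·(g−p) = 1/4·(-6,17) = (-1.5000,4.2500)
o1: d²=17 ≤ ρ²=38; F_rep = 34·(4,1)/17² = (0.4706,0.1176)
o2: d²=585 > ρ²=38 → inactive
F = F_att + ΣF_rep = (-1.0294,4.3676)
p' = p + 1/5·F = (11.7941,-9.1265)

Fx=-1.0294 Fy=4.3676 x'=11.7941 y'=-9.1265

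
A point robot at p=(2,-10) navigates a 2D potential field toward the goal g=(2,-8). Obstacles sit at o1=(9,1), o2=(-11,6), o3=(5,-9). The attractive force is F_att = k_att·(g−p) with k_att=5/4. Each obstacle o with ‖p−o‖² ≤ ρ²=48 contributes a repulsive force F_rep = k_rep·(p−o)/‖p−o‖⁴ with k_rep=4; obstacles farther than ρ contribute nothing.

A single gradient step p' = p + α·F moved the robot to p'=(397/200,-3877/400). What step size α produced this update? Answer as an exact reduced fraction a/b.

α = 1/8

F_att = 5/4·(g−p) = 5/4·(0,2) = (0.0000,2.5000)
o1: d²=170 > ρ²=48 → inactive
o2: d²=425 > ρ²=48 → inactive
o3: d²=10 ≤ ρ²=48; F_rep = 4·(-3,-1)/10² = (-0.1200,-0.0400)
F = F_att + ΣF_rep = (-0.1200,2.4600)
Δp = p'−p = (-0.0150,0.3075); α = Δx/Fx = (-3/200) / (-3/25) = 1/8
check: Δy/Fy = (123/400) / (123/50) = 1/8 ✓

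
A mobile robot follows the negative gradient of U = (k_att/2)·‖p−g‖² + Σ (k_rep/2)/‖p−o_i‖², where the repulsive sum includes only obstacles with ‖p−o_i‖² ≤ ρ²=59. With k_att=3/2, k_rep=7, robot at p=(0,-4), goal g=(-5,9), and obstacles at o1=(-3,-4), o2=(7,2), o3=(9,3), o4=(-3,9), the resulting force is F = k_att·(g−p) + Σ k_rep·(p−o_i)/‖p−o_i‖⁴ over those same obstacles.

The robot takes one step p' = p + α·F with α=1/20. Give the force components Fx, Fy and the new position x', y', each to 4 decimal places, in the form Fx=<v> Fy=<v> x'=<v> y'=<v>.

Fx=-7.2407 Fy=19.5000 x'=-0.3620 y'=-3.0250

F_att = 3/2·(g−p) = 3/2·(-5,13) = (-7.5000,19.5000)
o1: d²=9 ≤ ρ²=59; F_rep = 7·(3,0)/9² = (0.2593,0.0000)
o2: d²=85 > ρ²=59 → inactive
o3: d²=130 > ρ²=59 → inactive
o4: d²=178 > ρ²=59 → inactive
F = F_att + ΣF_rep = (-7.2407,19.5000)
p' = p + 1/20·F = (-0.3620,-3.0250)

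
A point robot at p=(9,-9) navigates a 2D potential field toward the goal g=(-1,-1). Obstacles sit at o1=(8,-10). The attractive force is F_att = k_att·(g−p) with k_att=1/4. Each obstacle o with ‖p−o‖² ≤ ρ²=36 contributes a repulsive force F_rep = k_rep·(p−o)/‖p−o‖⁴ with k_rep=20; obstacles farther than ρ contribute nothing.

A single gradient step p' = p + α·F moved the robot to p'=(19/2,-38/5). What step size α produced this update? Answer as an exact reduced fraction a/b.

F_att = 1/4·(g−p) = 1/4·(-10,8) = (-2.5000,2.0000)
o1: d²=2 ≤ ρ²=36; F_rep = 20·(1,1)/2² = (5.0000,5.0000)
F = F_att + ΣF_rep = (2.5000,7.0000)
Δp = p'−p = (0.5000,1.4000); α = Δx/Fx = (1/2) / (5/2) = 1/5
check: Δy/Fy = (7/5) / (7) = 1/5 ✓

α = 1/5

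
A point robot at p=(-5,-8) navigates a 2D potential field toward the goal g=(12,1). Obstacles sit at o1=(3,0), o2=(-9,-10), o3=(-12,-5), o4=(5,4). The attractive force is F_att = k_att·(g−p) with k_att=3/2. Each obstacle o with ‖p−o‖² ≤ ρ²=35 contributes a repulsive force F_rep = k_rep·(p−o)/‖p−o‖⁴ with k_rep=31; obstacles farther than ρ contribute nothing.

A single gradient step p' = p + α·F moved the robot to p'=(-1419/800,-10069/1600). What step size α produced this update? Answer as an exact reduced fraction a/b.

F_att = 3/2·(g−p) = 3/2·(17,9) = (25.5000,13.5000)
o1: d²=128 > ρ²=35 → inactive
o2: d²=20 ≤ ρ²=35; F_rep = 31·(4,2)/20² = (0.3100,0.1550)
o3: d²=58 > ρ²=35 → inactive
o4: d²=244 > ρ²=35 → inactive
F = F_att + ΣF_rep = (25.8100,13.6550)
Δp = p'−p = (3.2262,1.7069); α = Δx/Fx = (2581/800) / (2581/100) = 1/8
check: Δy/Fy = (2731/1600) / (2731/200) = 1/8 ✓

α = 1/8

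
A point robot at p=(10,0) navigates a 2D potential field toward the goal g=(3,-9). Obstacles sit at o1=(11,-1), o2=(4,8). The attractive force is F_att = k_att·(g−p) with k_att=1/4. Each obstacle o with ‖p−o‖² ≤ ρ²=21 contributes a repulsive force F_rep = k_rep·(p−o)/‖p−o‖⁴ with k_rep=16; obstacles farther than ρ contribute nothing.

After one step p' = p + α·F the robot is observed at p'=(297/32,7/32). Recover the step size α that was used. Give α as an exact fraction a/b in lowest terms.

α = 1/8

F_att = 1/4·(g−p) = 1/4·(-7,-9) = (-1.7500,-2.2500)
o1: d²=2 ≤ ρ²=21; F_rep = 16·(-1,1)/2² = (-4.0000,4.0000)
o2: d²=100 > ρ²=21 → inactive
F = F_att + ΣF_rep = (-5.7500,1.7500)
Δp = p'−p = (-0.7188,0.2188); α = Δx/Fx = (-23/32) / (-23/4) = 1/8
check: Δy/Fy = (7/32) / (7/4) = 1/8 ✓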